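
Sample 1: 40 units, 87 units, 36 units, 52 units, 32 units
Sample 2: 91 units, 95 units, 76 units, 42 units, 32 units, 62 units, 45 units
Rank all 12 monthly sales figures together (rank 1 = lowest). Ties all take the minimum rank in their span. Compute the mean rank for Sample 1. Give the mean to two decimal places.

Sorted (ascending): 32, 32, 36, 40, 42, 45, 52, 62, 76, 87, 91, 95
The 2 values of 32 occupy positions 1–2 → each gets rank 1.
Sample 1 values → pooled ranks: 40→4, 87→10, 36→3, 52→7, 32→1
Mean rank = (4 + 10 + 3 + 7 + 1) / 5 = 5.00

5.00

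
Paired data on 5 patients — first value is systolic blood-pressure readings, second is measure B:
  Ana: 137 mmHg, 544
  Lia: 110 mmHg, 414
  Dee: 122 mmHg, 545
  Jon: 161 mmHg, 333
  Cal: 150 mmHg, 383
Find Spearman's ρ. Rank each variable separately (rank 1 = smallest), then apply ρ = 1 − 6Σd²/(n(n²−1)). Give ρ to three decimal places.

-0.700

Ranks of variable 1: 3, 1, 2, 5, 4
Ranks of variable 2: 4, 3, 5, 1, 2
d = r₁ − r₂: -1, -2, -3, 4, 2
d²: 1, 4, 9, 16, 4; Σd² = 34
ρ = 1 − 6·34/(5·24) = 1 − 204/120 = -0.700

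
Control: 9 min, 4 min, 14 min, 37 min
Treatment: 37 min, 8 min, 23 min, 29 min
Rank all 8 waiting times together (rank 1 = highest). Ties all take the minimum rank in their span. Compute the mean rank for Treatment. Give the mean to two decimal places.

3.75

Sorted (descending): 37, 37, 29, 23, 14, 9, 8, 4
The 2 values of 37 occupy positions 1–2 → each gets rank 1.
Treatment values → pooled ranks: 37→1, 8→7, 23→4, 29→3
Mean rank = (1 + 7 + 4 + 3) / 4 = 3.75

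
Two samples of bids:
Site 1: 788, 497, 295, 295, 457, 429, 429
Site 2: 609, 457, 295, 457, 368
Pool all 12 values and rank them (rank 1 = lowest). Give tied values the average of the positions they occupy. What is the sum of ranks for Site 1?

45

Sorted (ascending): 295, 295, 295, 368, 429, 429, 457, 457, 457, 497, 609, 788
The 3 values of 295 occupy positions 1–3 → average rank 2.
The 2 values of 429 occupy positions 5–6 → average rank (5+6)/2 = 5.5.
The 3 values of 457 occupy positions 7–9 → average rank 8.
Site 1 values → pooled ranks: 788→12, 497→10, 295→2, 295→2, 457→8, 429→5.5, 429→5.5
Rank sum = 12 + 10 + 2 + 2 + 8 + 5.5 + 5.5 = 45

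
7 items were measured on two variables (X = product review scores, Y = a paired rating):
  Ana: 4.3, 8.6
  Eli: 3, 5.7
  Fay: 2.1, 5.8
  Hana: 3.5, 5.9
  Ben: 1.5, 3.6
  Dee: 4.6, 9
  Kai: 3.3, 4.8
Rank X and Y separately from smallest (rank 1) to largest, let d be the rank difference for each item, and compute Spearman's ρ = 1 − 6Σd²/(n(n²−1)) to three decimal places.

Ranks of variable 1: 6, 3, 2, 5, 1, 7, 4
Ranks of variable 2: 6, 3, 4, 5, 1, 7, 2
d = r₁ − r₂: 0, 0, -2, 0, 0, 0, 2
d²: 0, 0, 4, 0, 0, 0, 4; Σd² = 8
ρ = 1 − 6·8/(7·48) = 1 − 48/336 = 0.857

0.857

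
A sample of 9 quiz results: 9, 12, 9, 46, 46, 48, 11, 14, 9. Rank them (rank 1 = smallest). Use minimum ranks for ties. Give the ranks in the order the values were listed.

1, 5, 1, 7, 7, 9, 4, 6, 1

Sorted (ascending): 9, 9, 9, 11, 12, 14, 46, 46, 48
The 3 values of 9 occupy positions 1–3 → each gets rank 1.
The 2 values of 46 occupy positions 7–8 → each gets rank 7.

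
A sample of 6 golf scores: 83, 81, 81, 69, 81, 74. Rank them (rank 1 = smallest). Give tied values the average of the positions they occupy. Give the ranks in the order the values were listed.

6, 4, 4, 1, 4, 2

Sorted (ascending): 69, 74, 81, 81, 81, 83
The 3 values of 81 occupy positions 3–5 → average rank 4.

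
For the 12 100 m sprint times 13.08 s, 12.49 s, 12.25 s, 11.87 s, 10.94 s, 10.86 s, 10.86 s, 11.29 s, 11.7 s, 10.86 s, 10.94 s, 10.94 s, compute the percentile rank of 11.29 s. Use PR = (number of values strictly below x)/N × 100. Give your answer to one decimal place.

N = 12.
Strictly below 11.29: 6. Equal to 11.29: 1.
PR = 6/12 × 100 = 50.0

50.0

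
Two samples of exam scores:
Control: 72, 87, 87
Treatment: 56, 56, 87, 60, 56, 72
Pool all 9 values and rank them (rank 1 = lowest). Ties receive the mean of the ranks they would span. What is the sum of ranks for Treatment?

Sorted (ascending): 56, 56, 56, 60, 72, 72, 87, 87, 87
The 3 values of 56 occupy positions 1–3 → average rank 2.
The 2 values of 72 occupy positions 5–6 → average rank (5+6)/2 = 5.5.
The 3 values of 87 occupy positions 7–9 → average rank 8.
Treatment values → pooled ranks: 56→2, 56→2, 87→8, 60→4, 56→2, 72→5.5
Rank sum = 2 + 2 + 8 + 4 + 2 + 5.5 = 23.5

23.5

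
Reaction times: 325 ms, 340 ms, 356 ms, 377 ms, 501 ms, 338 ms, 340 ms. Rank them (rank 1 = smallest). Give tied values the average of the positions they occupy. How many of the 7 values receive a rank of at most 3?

Sorted (ascending): 325, 338, 340, 340, 356, 377, 501
The 2 values of 340 occupy positions 3–4 → average rank (3+4)/2 = 3.5.
Ranks ≤ 3: {1, 2} → 2 values.

2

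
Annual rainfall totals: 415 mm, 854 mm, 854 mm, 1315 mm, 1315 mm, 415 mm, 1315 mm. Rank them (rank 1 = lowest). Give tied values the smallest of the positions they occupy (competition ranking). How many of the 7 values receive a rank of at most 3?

Sorted (ascending): 415, 415, 854, 854, 1315, 1315, 1315
The 2 values of 415 occupy positions 1–2 → each gets rank 1.
The 2 values of 854 occupy positions 3–4 → each gets rank 3.
The 3 values of 1315 occupy positions 5–7 → each gets rank 5.
Ranks ≤ 3: {1, 1, 3, 3} → 4 values.

4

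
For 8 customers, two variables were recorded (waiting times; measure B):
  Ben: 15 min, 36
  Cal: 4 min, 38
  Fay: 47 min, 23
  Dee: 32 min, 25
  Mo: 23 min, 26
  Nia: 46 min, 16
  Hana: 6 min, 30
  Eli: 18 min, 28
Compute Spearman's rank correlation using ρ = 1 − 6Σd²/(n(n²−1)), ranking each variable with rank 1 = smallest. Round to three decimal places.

-0.952

Ranks of variable 1: 3, 1, 8, 6, 5, 7, 2, 4
Ranks of variable 2: 7, 8, 2, 3, 4, 1, 6, 5
d = r₁ − r₂: -4, -7, 6, 3, 1, 6, -4, -1
d²: 16, 49, 36, 9, 1, 36, 16, 1; Σd² = 164
ρ = 1 − 6·164/(8·63) = 1 − 984/504 = -0.952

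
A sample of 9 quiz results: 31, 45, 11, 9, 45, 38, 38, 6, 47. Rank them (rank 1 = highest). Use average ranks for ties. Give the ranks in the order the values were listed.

6, 2.5, 7, 8, 2.5, 4.5, 4.5, 9, 1

Sorted (descending): 47, 45, 45, 38, 38, 31, 11, 9, 6
The 2 values of 45 occupy positions 2–3 → average rank (2+3)/2 = 2.5.
The 2 values of 38 occupy positions 4–5 → average rank (4+5)/2 = 4.5.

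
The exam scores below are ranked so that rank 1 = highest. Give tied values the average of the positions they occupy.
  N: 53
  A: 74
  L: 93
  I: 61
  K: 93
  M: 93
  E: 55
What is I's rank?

Sorted (descending): 93, 93, 93, 74, 61, 55, 53
The 3 values of 93 occupy positions 1–3 → average rank 2.
I has value 61 → rank 5.

5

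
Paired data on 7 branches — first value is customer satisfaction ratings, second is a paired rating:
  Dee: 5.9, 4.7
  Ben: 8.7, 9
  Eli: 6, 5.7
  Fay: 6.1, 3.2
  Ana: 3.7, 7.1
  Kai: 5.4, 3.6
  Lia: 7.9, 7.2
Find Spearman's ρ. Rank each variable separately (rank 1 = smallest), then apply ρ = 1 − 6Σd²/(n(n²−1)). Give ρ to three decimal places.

Ranks of variable 1: 3, 7, 4, 5, 1, 2, 6
Ranks of variable 2: 3, 7, 4, 1, 5, 2, 6
d = r₁ − r₂: 0, 0, 0, 4, -4, 0, 0
d²: 0, 0, 0, 16, 16, 0, 0; Σd² = 32
ρ = 1 − 6·32/(7·48) = 1 − 192/336 = 0.429

0.429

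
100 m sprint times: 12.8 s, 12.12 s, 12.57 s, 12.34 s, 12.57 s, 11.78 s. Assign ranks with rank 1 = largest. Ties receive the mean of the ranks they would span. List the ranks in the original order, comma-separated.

1, 5, 2.5, 4, 2.5, 6

Sorted (descending): 12.8, 12.57, 12.57, 12.34, 12.12, 11.78
The 2 values of 12.57 occupy positions 2–3 → average rank (2+3)/2 = 2.5.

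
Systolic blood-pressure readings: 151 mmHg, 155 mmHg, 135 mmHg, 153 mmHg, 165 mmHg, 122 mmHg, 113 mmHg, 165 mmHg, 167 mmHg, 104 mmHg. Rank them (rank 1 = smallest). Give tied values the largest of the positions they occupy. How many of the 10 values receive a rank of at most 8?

Sorted (ascending): 104, 113, 122, 135, 151, 153, 155, 165, 165, 167
The 2 values of 165 occupy positions 8–9 → each gets rank 9.
Ranks ≤ 8: {1, 2, 3, 4, 5, 6, 7} → 7 values.

7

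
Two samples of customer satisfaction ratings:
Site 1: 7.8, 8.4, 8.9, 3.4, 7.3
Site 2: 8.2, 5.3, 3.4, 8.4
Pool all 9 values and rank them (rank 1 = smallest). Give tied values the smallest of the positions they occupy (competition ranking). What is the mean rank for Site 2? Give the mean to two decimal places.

4.25

Sorted (ascending): 3.4, 3.4, 5.3, 7.3, 7.8, 8.2, 8.4, 8.4, 8.9
The 2 values of 3.4 occupy positions 1–2 → each gets rank 1.
The 2 values of 8.4 occupy positions 7–8 → each gets rank 7.
Site 2 values → pooled ranks: 8.2→6, 5.3→3, 3.4→1, 8.4→7
Mean rank = (6 + 3 + 1 + 7) / 4 = 4.25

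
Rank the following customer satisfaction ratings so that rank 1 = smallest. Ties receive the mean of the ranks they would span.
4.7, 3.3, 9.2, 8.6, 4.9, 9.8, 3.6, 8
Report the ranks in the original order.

3, 1, 7, 6, 4, 8, 2, 5

Sorted (ascending): 3.3, 3.6, 4.7, 4.9, 8, 8.6, 9.2, 9.8
No ties — each value takes its position as its rank.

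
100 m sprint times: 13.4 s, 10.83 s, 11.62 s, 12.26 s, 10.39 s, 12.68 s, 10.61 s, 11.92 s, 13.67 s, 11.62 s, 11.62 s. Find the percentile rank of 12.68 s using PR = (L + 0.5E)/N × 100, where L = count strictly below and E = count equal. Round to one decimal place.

N = 11.
Strictly below 12.68: 8. Equal to 12.68: 1.
PR = (8 + 0.5·1)/11 × 100 = 77.3

77.3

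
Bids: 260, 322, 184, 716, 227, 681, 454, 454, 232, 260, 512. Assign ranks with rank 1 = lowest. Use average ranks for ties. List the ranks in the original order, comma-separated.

4.5, 6, 1, 11, 2, 10, 7.5, 7.5, 3, 4.5, 9

Sorted (ascending): 184, 227, 232, 260, 260, 322, 454, 454, 512, 681, 716
The 2 values of 260 occupy positions 4–5 → average rank (4+5)/2 = 4.5.
The 2 values of 454 occupy positions 7–8 → average rank (7+8)/2 = 7.5.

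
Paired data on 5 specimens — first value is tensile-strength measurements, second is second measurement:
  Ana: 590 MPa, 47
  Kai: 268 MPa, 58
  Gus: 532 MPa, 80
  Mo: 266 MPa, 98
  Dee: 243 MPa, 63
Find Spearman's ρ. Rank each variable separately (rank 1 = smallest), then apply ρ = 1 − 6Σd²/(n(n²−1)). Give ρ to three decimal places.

-0.500

Ranks of variable 1: 5, 3, 4, 2, 1
Ranks of variable 2: 1, 2, 4, 5, 3
d = r₁ − r₂: 4, 1, 0, -3, -2
d²: 16, 1, 0, 9, 4; Σd² = 30
ρ = 1 − 6·30/(5·24) = 1 − 180/120 = -0.500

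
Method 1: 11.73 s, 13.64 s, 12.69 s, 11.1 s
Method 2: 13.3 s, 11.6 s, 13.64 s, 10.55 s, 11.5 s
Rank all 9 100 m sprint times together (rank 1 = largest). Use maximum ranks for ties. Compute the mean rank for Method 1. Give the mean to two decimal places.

Sorted (descending): 13.64, 13.64, 13.3, 12.69, 11.73, 11.6, 11.5, 11.1, 10.55
The 2 values of 13.64 occupy positions 1–2 → each gets rank 2.
Method 1 values → pooled ranks: 11.73→5, 13.64→2, 12.69→4, 11.1→8
Mean rank = (5 + 2 + 4 + 8) / 4 = 4.75

4.75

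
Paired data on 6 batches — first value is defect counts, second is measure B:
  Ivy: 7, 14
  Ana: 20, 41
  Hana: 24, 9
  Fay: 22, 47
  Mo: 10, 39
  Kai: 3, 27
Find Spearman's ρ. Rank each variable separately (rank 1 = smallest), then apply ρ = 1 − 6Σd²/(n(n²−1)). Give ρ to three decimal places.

0.086

Ranks of variable 1: 2, 4, 6, 5, 3, 1
Ranks of variable 2: 2, 5, 1, 6, 4, 3
d = r₁ − r₂: 0, -1, 5, -1, -1, -2
d²: 0, 1, 25, 1, 1, 4; Σd² = 32
ρ = 1 − 6·32/(6·35) = 1 − 192/210 = 0.086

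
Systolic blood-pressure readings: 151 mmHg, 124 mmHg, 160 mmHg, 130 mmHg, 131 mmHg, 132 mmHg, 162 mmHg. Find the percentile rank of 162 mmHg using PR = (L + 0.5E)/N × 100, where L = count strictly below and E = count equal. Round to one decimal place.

N = 7.
Strictly below 162: 6. Equal to 162: 1.
PR = (6 + 0.5·1)/7 × 100 = 92.9

92.9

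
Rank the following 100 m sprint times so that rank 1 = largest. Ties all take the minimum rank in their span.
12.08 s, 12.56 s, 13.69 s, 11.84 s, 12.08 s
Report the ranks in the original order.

Sorted (descending): 13.69, 12.56, 12.08, 12.08, 11.84
The 2 values of 12.08 occupy positions 3–4 → each gets rank 3.

3, 2, 1, 5, 3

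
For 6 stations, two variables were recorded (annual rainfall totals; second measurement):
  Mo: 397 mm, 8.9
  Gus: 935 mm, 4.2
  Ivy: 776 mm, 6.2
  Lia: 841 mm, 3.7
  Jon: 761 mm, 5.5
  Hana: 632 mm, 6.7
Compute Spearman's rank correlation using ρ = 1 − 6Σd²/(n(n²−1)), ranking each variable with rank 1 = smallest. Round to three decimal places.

Ranks of variable 1: 1, 6, 4, 5, 3, 2
Ranks of variable 2: 6, 2, 4, 1, 3, 5
d = r₁ − r₂: -5, 4, 0, 4, 0, -3
d²: 25, 16, 0, 16, 0, 9; Σd² = 66
ρ = 1 − 6·66/(6·35) = 1 − 396/210 = -0.886

-0.886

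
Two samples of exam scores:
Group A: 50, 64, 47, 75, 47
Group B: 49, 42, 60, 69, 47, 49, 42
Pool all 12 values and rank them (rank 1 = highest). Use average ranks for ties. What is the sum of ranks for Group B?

51

Sorted (descending): 75, 69, 64, 60, 50, 49, 49, 47, 47, 47, 42, 42
The 2 values of 49 occupy positions 6–7 → average rank (6+7)/2 = 6.5.
The 3 values of 47 occupy positions 8–10 → average rank 9.
The 2 values of 42 occupy positions 11–12 → average rank (11+12)/2 = 11.5.
Group B values → pooled ranks: 49→6.5, 42→11.5, 60→4, 69→2, 47→9, 49→6.5, 42→11.5
Rank sum = 6.5 + 11.5 + 4 + 2 + 9 + 6.5 + 11.5 = 51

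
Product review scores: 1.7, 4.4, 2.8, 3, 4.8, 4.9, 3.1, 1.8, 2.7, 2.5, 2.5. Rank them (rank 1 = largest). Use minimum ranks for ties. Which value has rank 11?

1.7

Sorted (descending): 4.9, 4.8, 4.4, 3.1, 3, 2.8, 2.7, 2.5, 2.5, 1.8, 1.7
The 2 values of 2.5 occupy positions 8–9 → each gets rank 8.
Rank 11 → value 1.7.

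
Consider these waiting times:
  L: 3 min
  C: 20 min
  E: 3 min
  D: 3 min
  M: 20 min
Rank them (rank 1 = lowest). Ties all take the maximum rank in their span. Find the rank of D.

3

Sorted (ascending): 3, 3, 3, 20, 20
The 3 values of 3 occupy positions 1–3 → each gets rank 3.
The 2 values of 20 occupy positions 4–5 → each gets rank 5.
D has value 3 min → rank 3.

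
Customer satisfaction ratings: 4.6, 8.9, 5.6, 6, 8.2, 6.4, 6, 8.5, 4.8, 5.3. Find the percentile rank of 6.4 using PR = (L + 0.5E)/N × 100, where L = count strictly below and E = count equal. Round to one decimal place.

65.0

N = 10.
Strictly below 6.4: 6. Equal to 6.4: 1.
PR = (6 + 0.5·1)/10 × 100 = 65.0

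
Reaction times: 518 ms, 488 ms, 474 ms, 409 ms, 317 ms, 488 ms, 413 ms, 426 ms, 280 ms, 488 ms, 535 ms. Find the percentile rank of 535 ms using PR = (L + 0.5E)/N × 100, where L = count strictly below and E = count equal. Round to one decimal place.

N = 11.
Strictly below 535: 10. Equal to 535: 1.
PR = (10 + 0.5·1)/11 × 100 = 95.5

95.5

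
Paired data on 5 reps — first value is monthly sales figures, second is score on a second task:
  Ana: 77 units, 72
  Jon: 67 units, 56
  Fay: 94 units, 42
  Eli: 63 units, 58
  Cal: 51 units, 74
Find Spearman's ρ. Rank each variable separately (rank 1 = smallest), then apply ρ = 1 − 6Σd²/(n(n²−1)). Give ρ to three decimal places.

-0.700

Ranks of variable 1: 4, 3, 5, 2, 1
Ranks of variable 2: 4, 2, 1, 3, 5
d = r₁ − r₂: 0, 1, 4, -1, -4
d²: 0, 1, 16, 1, 16; Σd² = 34
ρ = 1 − 6·34/(5·24) = 1 − 204/120 = -0.700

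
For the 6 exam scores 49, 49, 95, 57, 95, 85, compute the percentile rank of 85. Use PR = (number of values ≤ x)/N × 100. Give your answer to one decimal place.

66.7

N = 6.
Strictly below 85: 3. Equal to 85: 1.
PR = 4/6 × 100 = 66.7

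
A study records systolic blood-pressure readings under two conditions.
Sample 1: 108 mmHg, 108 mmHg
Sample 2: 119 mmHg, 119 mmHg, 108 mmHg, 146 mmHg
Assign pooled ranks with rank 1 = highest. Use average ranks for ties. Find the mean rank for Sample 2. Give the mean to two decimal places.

Sorted (descending): 146, 119, 119, 108, 108, 108
The 2 values of 119 occupy positions 2–3 → average rank (2+3)/2 = 2.5.
The 3 values of 108 occupy positions 4–6 → average rank 5.
Sample 2 values → pooled ranks: 119→2.5, 119→2.5, 108→5, 146→1
Mean rank = (2.5 + 2.5 + 5 + 1) / 4 = 2.75

2.75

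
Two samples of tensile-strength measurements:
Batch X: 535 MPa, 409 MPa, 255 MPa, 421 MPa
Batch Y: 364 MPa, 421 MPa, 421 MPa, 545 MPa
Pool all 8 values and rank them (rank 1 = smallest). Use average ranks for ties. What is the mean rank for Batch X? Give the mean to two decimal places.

4.00

Sorted (ascending): 255, 364, 409, 421, 421, 421, 535, 545
The 3 values of 421 occupy positions 4–6 → average rank 5.
Batch X values → pooled ranks: 535→7, 409→3, 255→1, 421→5
Mean rank = (7 + 3 + 1 + 5) / 4 = 4.00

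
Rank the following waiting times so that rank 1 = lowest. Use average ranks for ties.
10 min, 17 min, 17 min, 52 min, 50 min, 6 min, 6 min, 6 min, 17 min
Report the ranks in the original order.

4, 6, 6, 9, 8, 2, 2, 2, 6

Sorted (ascending): 6, 6, 6, 10, 17, 17, 17, 50, 52
The 3 values of 6 occupy positions 1–3 → average rank 2.
The 3 values of 17 occupy positions 5–7 → average rank 6.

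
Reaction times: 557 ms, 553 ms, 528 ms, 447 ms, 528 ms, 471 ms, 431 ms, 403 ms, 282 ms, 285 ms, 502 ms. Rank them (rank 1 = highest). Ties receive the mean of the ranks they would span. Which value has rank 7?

Sorted (descending): 557, 553, 528, 528, 502, 471, 447, 431, 403, 285, 282
The 2 values of 528 occupy positions 3–4 → average rank (3+4)/2 = 3.5.
Rank 7 → value 447.

447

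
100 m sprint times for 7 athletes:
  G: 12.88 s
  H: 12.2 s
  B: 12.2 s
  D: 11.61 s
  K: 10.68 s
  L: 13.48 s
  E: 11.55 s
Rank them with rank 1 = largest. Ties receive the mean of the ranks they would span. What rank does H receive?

Sorted (descending): 13.48, 12.88, 12.2, 12.2, 11.61, 11.55, 10.68
The 2 values of 12.2 occupy positions 3–4 → average rank (3+4)/2 = 3.5.
H has value 12.2 s → rank 3.5.

3.5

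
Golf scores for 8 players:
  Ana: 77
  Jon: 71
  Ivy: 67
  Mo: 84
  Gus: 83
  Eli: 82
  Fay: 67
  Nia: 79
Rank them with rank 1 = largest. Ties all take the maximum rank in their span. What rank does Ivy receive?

Sorted (descending): 84, 83, 82, 79, 77, 71, 67, 67
The 2 values of 67 occupy positions 7–8 → each gets rank 8.
Ivy has value 67 → rank 8.

8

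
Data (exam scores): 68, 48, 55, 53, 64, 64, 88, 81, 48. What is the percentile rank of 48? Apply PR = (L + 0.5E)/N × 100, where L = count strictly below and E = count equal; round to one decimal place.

N = 9.
Strictly below 48: 0. Equal to 48: 2.
PR = (0 + 0.5·2)/9 × 100 = 11.1

11.1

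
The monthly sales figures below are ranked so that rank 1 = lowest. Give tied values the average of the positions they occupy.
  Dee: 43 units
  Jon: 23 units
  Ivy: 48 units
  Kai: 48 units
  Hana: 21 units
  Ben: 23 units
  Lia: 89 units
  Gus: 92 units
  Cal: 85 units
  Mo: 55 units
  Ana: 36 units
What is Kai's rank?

6.5

Sorted (ascending): 21, 23, 23, 36, 43, 48, 48, 55, 85, 89, 92
The 2 values of 23 occupy positions 2–3 → average rank (2+3)/2 = 2.5.
The 2 values of 48 occupy positions 6–7 → average rank (6+7)/2 = 6.5.
Kai has value 48 units → rank 6.5.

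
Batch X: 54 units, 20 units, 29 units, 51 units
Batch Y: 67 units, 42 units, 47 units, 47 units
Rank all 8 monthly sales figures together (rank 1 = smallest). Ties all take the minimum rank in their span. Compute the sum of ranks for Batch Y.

Sorted (ascending): 20, 29, 42, 47, 47, 51, 54, 67
The 2 values of 47 occupy positions 4–5 → each gets rank 4.
Batch Y values → pooled ranks: 67→8, 42→3, 47→4, 47→4
Rank sum = 8 + 3 + 4 + 4 = 19

19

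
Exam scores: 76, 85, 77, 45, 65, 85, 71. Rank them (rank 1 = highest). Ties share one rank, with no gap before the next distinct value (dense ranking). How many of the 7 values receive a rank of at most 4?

Sorted (descending): 85, 85, 77, 76, 71, 65, 45
The 2 values of 85 share dense rank 1.
Remaining distinct values take the next consecutive integers.
Ranks ≤ 4: {1, 1, 2, 3, 4} → 5 values.

5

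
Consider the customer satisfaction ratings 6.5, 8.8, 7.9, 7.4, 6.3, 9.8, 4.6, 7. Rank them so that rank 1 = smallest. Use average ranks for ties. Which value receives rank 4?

7

Sorted (ascending): 4.6, 6.3, 6.5, 7, 7.4, 7.9, 8.8, 9.8
No ties — each value takes its position as its rank.
Rank 4 → value 7.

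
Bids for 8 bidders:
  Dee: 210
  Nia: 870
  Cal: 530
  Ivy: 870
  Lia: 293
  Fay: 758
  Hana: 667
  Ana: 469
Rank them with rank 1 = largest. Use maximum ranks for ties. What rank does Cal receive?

5

Sorted (descending): 870, 870, 758, 667, 530, 469, 293, 210
The 2 values of 870 occupy positions 1–2 → each gets rank 2.
Cal has value 530 → rank 5.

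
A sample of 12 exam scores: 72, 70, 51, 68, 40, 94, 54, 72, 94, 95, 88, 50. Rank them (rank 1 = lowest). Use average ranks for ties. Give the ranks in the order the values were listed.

7.5, 6, 3, 5, 1, 10.5, 4, 7.5, 10.5, 12, 9, 2

Sorted (ascending): 40, 50, 51, 54, 68, 70, 72, 72, 88, 94, 94, 95
The 2 values of 72 occupy positions 7–8 → average rank (7+8)/2 = 7.5.
The 2 values of 94 occupy positions 10–11 → average rank (10+11)/2 = 10.5.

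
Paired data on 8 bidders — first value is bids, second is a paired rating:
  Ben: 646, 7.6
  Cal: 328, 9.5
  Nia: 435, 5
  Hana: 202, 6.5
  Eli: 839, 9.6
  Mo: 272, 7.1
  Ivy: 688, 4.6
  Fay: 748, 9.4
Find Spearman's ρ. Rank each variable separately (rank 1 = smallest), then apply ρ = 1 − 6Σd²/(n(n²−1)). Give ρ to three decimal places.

Ranks of variable 1: 5, 3, 4, 1, 8, 2, 6, 7
Ranks of variable 2: 5, 7, 2, 3, 8, 4, 1, 6
d = r₁ − r₂: 0, -4, 2, -2, 0, -2, 5, 1
d²: 0, 16, 4, 4, 0, 4, 25, 1; Σd² = 54
ρ = 1 − 6·54/(8·63) = 1 − 324/504 = 0.357

0.357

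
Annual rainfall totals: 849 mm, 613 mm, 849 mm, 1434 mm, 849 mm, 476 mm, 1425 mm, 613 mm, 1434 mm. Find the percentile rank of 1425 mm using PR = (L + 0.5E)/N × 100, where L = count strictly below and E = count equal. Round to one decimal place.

N = 9.
Strictly below 1425: 6. Equal to 1425: 1.
PR = (6 + 0.5·1)/9 × 100 = 72.2

72.2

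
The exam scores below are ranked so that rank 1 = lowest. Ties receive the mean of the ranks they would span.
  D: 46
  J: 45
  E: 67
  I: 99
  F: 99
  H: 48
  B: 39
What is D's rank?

Sorted (ascending): 39, 45, 46, 48, 67, 99, 99
The 2 values of 99 occupy positions 6–7 → average rank (6+7)/2 = 6.5.
D has value 46 → rank 3.

3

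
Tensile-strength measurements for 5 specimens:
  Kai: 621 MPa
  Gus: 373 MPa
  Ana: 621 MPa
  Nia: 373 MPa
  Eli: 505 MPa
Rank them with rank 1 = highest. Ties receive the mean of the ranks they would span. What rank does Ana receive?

Sorted (descending): 621, 621, 505, 373, 373
The 2 values of 621 occupy positions 1–2 → average rank (1+2)/2 = 1.5.
The 2 values of 373 occupy positions 4–5 → average rank (4+5)/2 = 4.5.
Ana has value 621 MPa → rank 1.5.

1.5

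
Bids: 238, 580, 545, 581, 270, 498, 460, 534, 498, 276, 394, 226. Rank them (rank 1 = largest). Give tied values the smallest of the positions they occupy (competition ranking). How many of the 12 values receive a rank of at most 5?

Sorted (descending): 581, 580, 545, 534, 498, 498, 460, 394, 276, 270, 238, 226
The 2 values of 498 occupy positions 5–6 → each gets rank 5.
Ranks ≤ 5: {1, 2, 3, 4, 5, 5} → 6 values.

6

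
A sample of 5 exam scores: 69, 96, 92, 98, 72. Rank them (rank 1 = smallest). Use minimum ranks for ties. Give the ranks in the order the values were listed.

1, 4, 3, 5, 2

Sorted (ascending): 69, 72, 92, 96, 98
No ties — each value takes its position as its rank.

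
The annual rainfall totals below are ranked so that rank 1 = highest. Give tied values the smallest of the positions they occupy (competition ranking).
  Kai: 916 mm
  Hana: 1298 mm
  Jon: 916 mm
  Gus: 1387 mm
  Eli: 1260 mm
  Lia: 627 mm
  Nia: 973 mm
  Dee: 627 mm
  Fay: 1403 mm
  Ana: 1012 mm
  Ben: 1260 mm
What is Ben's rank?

4

Sorted (descending): 1403, 1387, 1298, 1260, 1260, 1012, 973, 916, 916, 627, 627
The 2 values of 1260 occupy positions 4–5 → each gets rank 4.
The 2 values of 916 occupy positions 8–9 → each gets rank 8.
The 2 values of 627 occupy positions 10–11 → each gets rank 10.
Ben has value 1260 mm → rank 4.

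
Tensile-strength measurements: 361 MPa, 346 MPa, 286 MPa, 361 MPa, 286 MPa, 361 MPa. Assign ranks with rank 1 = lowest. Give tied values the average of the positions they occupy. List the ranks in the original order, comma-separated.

5, 3, 1.5, 5, 1.5, 5

Sorted (ascending): 286, 286, 346, 361, 361, 361
The 2 values of 286 occupy positions 1–2 → average rank (1+2)/2 = 1.5.
The 3 values of 361 occupy positions 4–6 → average rank 5.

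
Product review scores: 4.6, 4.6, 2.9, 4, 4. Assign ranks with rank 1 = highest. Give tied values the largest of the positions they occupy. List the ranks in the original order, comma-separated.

Sorted (descending): 4.6, 4.6, 4, 4, 2.9
The 2 values of 4.6 occupy positions 1–2 → each gets rank 2.
The 2 values of 4 occupy positions 3–4 → each gets rank 4.

2, 2, 5, 4, 4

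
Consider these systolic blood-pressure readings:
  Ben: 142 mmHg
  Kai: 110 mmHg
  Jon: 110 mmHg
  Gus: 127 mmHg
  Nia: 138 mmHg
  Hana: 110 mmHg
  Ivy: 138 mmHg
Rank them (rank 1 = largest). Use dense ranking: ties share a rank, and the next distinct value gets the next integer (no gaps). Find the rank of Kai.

Sorted (descending): 142, 138, 138, 127, 110, 110, 110
The 2 values of 138 share dense rank 2.
The 3 values of 110 share dense rank 4.
Remaining distinct values take the next consecutive integers.
Kai has value 110 mmHg → rank 4.

4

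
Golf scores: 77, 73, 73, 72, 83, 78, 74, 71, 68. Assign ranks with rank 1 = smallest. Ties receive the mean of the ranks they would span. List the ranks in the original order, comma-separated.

Sorted (ascending): 68, 71, 72, 73, 73, 74, 77, 78, 83
The 2 values of 73 occupy positions 4–5 → average rank (4+5)/2 = 4.5.

7, 4.5, 4.5, 3, 9, 8, 6, 2, 1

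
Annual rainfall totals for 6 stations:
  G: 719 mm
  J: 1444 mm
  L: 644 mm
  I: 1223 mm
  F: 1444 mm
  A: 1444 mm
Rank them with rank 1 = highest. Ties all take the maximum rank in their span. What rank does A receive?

3

Sorted (descending): 1444, 1444, 1444, 1223, 719, 644
The 3 values of 1444 occupy positions 1–3 → each gets rank 3.
A has value 1444 mm → rank 3.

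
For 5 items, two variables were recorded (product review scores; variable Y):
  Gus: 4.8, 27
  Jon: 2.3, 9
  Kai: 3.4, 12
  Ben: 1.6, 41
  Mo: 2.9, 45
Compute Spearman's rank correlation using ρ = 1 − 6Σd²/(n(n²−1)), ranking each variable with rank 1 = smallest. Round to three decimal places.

Ranks of variable 1: 5, 2, 4, 1, 3
Ranks of variable 2: 3, 1, 2, 4, 5
d = r₁ − r₂: 2, 1, 2, -3, -2
d²: 4, 1, 4, 9, 4; Σd² = 22
ρ = 1 − 6·22/(5·24) = 1 − 132/120 = -0.100

-0.100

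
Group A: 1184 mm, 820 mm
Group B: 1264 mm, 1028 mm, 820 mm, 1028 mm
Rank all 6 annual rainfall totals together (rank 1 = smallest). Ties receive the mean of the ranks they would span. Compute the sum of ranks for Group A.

Sorted (ascending): 820, 820, 1028, 1028, 1184, 1264
The 2 values of 820 occupy positions 1–2 → average rank (1+2)/2 = 1.5.
The 2 values of 1028 occupy positions 3–4 → average rank (3+4)/2 = 3.5.
Group A values → pooled ranks: 1184→5, 820→1.5
Rank sum = 5 + 1.5 = 6.5

6.5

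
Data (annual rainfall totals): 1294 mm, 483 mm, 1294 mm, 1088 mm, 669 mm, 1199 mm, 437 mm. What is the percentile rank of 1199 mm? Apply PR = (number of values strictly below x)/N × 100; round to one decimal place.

57.1

N = 7.
Strictly below 1199: 4. Equal to 1199: 1.
PR = 4/7 × 100 = 57.1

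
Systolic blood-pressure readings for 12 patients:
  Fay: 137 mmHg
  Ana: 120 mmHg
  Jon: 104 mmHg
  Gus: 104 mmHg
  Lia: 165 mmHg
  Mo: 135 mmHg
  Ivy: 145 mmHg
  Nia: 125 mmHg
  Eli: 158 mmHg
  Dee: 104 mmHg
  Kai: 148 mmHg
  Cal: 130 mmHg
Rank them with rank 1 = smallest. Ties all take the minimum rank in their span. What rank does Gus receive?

1

Sorted (ascending): 104, 104, 104, 120, 125, 130, 135, 137, 145, 148, 158, 165
The 3 values of 104 occupy positions 1–3 → each gets rank 1.
Gus has value 104 mmHg → rank 1.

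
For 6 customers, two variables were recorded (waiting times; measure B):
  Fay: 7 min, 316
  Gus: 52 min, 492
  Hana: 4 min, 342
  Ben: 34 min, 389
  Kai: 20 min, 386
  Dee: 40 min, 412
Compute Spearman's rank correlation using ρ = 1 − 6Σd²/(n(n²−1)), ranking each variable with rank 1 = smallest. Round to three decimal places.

Ranks of variable 1: 2, 6, 1, 4, 3, 5
Ranks of variable 2: 1, 6, 2, 4, 3, 5
d = r₁ − r₂: 1, 0, -1, 0, 0, 0
d²: 1, 0, 1, 0, 0, 0; Σd² = 2
ρ = 1 − 6·2/(6·35) = 1 − 12/210 = 0.943

0.943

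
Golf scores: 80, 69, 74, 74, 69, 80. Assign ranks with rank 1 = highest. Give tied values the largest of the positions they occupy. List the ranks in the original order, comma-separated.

2, 6, 4, 4, 6, 2

Sorted (descending): 80, 80, 74, 74, 69, 69
The 2 values of 80 occupy positions 1–2 → each gets rank 2.
The 2 values of 74 occupy positions 3–4 → each gets rank 4.
The 2 values of 69 occupy positions 5–6 → each gets rank 6.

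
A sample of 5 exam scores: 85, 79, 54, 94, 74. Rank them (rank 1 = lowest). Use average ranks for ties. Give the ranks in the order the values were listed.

Sorted (ascending): 54, 74, 79, 85, 94
No ties — each value takes its position as its rank.

4, 3, 1, 5, 2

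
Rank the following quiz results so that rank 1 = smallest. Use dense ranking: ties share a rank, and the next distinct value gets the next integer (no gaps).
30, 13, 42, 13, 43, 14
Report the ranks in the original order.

3, 1, 4, 1, 5, 2

Sorted (ascending): 13, 13, 14, 30, 42, 43
The 2 values of 13 share dense rank 1.
Remaining distinct values take the next consecutive integers.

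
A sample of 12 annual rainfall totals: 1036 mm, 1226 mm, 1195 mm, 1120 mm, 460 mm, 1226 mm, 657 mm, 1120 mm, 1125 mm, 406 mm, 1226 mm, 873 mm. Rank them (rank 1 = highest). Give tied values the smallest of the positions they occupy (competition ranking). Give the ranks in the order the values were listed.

8, 1, 4, 6, 11, 1, 10, 6, 5, 12, 1, 9

Sorted (descending): 1226, 1226, 1226, 1195, 1125, 1120, 1120, 1036, 873, 657, 460, 406
The 3 values of 1226 occupy positions 1–3 → each gets rank 1.
The 2 values of 1120 occupy positions 6–7 → each gets rank 6.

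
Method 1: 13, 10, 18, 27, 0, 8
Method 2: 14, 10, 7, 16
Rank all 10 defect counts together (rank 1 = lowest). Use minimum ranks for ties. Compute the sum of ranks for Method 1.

33

Sorted (ascending): 0, 7, 8, 10, 10, 13, 14, 16, 18, 27
The 2 values of 10 occupy positions 4–5 → each gets rank 4.
Method 1 values → pooled ranks: 13→6, 10→4, 18→9, 27→10, 0→1, 8→3
Rank sum = 6 + 4 + 9 + 10 + 1 + 3 = 33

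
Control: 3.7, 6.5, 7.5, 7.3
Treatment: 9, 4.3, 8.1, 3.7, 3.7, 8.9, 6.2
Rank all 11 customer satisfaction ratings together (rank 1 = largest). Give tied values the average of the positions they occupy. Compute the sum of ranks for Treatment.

41

Sorted (descending): 9, 8.9, 8.1, 7.5, 7.3, 6.5, 6.2, 4.3, 3.7, 3.7, 3.7
The 3 values of 3.7 occupy positions 9–11 → average rank 10.
Treatment values → pooled ranks: 9→1, 4.3→8, 8.1→3, 3.7→10, 3.7→10, 8.9→2, 6.2→7
Rank sum = 1 + 8 + 3 + 10 + 10 + 2 + 7 = 41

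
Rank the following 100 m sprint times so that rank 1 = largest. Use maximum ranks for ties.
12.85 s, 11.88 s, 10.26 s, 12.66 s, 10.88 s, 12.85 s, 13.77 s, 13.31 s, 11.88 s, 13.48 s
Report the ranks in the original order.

Sorted (descending): 13.77, 13.48, 13.31, 12.85, 12.85, 12.66, 11.88, 11.88, 10.88, 10.26
The 2 values of 12.85 occupy positions 4–5 → each gets rank 5.
The 2 values of 11.88 occupy positions 7–8 → each gets rank 8.

5, 8, 10, 6, 9, 5, 1, 3, 8, 2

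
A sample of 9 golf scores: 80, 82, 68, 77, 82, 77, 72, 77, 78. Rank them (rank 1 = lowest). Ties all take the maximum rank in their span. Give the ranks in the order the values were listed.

Sorted (ascending): 68, 72, 77, 77, 77, 78, 80, 82, 82
The 3 values of 77 occupy positions 3–5 → each gets rank 5.
The 2 values of 82 occupy positions 8–9 → each gets rank 9.

7, 9, 1, 5, 9, 5, 2, 5, 6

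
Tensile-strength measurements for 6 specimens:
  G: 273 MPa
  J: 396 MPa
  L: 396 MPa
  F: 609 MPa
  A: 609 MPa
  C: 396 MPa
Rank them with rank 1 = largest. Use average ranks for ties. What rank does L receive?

Sorted (descending): 609, 609, 396, 396, 396, 273
The 2 values of 609 occupy positions 1–2 → average rank (1+2)/2 = 1.5.
The 3 values of 396 occupy positions 3–5 → average rank 4.
L has value 396 MPa → rank 4.

4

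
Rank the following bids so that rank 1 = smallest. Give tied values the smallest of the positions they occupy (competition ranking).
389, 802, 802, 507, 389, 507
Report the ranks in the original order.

1, 5, 5, 3, 1, 3

Sorted (ascending): 389, 389, 507, 507, 802, 802
The 2 values of 389 occupy positions 1–2 → each gets rank 1.
The 2 values of 507 occupy positions 3–4 → each gets rank 3.
The 2 values of 802 occupy positions 5–6 → each gets rank 5.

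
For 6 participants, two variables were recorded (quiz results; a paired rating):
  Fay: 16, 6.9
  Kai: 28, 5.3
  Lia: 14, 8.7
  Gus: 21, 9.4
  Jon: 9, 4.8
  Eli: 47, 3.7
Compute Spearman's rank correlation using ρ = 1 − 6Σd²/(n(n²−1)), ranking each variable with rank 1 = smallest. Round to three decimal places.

Ranks of variable 1: 3, 5, 2, 4, 1, 6
Ranks of variable 2: 4, 3, 5, 6, 2, 1
d = r₁ − r₂: -1, 2, -3, -2, -1, 5
d²: 1, 4, 9, 4, 1, 25; Σd² = 44
ρ = 1 − 6·44/(6·35) = 1 − 264/210 = -0.257

-0.257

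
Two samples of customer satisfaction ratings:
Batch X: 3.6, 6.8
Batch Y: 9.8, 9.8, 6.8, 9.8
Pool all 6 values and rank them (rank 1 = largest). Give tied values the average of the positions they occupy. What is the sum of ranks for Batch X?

10.5

Sorted (descending): 9.8, 9.8, 9.8, 6.8, 6.8, 3.6
The 3 values of 9.8 occupy positions 1–3 → average rank 2.
The 2 values of 6.8 occupy positions 4–5 → average rank (4+5)/2 = 4.5.
Batch X values → pooled ranks: 3.6→6, 6.8→4.5
Rank sum = 6 + 4.5 = 10.5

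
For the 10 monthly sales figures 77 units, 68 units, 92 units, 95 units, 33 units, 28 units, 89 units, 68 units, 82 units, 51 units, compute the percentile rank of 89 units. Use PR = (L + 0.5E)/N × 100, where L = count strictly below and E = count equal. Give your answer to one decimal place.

75.0

N = 10.
Strictly below 89: 7. Equal to 89: 1.
PR = (7 + 0.5·1)/10 × 100 = 75.0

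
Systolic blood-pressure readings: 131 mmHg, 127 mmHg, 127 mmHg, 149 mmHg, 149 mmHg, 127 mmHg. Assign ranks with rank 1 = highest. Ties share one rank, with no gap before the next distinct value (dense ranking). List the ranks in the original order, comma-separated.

Sorted (descending): 149, 149, 131, 127, 127, 127
The 2 values of 149 share dense rank 1.
The 3 values of 127 share dense rank 3.
Remaining distinct values take the next consecutive integers.

2, 3, 3, 1, 1, 3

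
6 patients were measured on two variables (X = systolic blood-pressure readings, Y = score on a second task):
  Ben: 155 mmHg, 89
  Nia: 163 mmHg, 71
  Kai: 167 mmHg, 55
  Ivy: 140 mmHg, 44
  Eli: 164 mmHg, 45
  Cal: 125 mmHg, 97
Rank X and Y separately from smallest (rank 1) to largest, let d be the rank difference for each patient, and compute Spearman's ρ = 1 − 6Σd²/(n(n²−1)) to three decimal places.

Ranks of variable 1: 3, 4, 6, 2, 5, 1
Ranks of variable 2: 5, 4, 3, 1, 2, 6
d = r₁ − r₂: -2, 0, 3, 1, 3, -5
d²: 4, 0, 9, 1, 9, 25; Σd² = 48
ρ = 1 − 6·48/(6·35) = 1 − 288/210 = -0.371

-0.371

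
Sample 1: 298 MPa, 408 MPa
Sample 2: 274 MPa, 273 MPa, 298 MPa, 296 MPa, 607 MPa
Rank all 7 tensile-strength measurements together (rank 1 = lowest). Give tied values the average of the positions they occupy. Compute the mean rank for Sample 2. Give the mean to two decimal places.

Sorted (ascending): 273, 274, 296, 298, 298, 408, 607
The 2 values of 298 occupy positions 4–5 → average rank (4+5)/2 = 4.5.
Sample 2 values → pooled ranks: 274→2, 273→1, 298→4.5, 296→3, 607→7
Mean rank = (2 + 1 + 4.5 + 3 + 7) / 5 = 3.50

3.50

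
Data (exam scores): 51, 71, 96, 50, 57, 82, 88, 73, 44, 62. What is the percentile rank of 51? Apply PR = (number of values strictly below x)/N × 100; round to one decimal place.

20.0

N = 10.
Strictly below 51: 2. Equal to 51: 1.
PR = 2/10 × 100 = 20.0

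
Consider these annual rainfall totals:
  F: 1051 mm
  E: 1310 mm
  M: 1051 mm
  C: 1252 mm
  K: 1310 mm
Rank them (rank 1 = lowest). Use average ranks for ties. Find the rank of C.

Sorted (ascending): 1051, 1051, 1252, 1310, 1310
The 2 values of 1051 occupy positions 1–2 → average rank (1+2)/2 = 1.5.
The 2 values of 1310 occupy positions 4–5 → average rank (4+5)/2 = 4.5.
C has value 1252 mm → rank 3.

3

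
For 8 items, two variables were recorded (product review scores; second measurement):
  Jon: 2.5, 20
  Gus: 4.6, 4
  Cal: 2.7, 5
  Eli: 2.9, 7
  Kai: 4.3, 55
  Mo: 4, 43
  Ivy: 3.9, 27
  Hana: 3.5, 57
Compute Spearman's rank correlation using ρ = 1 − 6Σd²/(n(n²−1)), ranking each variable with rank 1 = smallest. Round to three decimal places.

0.119

Ranks of variable 1: 1, 8, 2, 3, 7, 6, 5, 4
Ranks of variable 2: 4, 1, 2, 3, 7, 6, 5, 8
d = r₁ − r₂: -3, 7, 0, 0, 0, 0, 0, -4
d²: 9, 49, 0, 0, 0, 0, 0, 16; Σd² = 74
ρ = 1 − 6·74/(8·63) = 1 − 444/504 = 0.119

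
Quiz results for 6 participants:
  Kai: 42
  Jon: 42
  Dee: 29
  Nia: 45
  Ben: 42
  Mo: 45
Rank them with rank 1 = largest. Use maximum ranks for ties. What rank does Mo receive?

Sorted (descending): 45, 45, 42, 42, 42, 29
The 2 values of 45 occupy positions 1–2 → each gets rank 2.
The 3 values of 42 occupy positions 3–5 → each gets rank 5.
Mo has value 45 → rank 2.

2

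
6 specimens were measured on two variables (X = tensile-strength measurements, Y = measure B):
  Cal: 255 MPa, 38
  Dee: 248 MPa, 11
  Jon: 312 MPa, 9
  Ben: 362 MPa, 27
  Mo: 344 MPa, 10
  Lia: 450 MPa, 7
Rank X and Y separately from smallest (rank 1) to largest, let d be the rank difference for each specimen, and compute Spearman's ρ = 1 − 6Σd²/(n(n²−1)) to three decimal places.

Ranks of variable 1: 2, 1, 3, 5, 4, 6
Ranks of variable 2: 6, 4, 2, 5, 3, 1
d = r₁ − r₂: -4, -3, 1, 0, 1, 5
d²: 16, 9, 1, 0, 1, 25; Σd² = 52
ρ = 1 − 6·52/(6·35) = 1 − 312/210 = -0.486

-0.486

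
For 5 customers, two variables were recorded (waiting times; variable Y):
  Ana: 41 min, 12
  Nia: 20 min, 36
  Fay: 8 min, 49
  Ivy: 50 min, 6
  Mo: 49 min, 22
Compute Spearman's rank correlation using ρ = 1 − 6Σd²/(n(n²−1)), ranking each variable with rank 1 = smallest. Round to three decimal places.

Ranks of variable 1: 3, 2, 1, 5, 4
Ranks of variable 2: 2, 4, 5, 1, 3
d = r₁ − r₂: 1, -2, -4, 4, 1
d²: 1, 4, 16, 16, 1; Σd² = 38
ρ = 1 − 6·38/(5·24) = 1 − 228/120 = -0.900

-0.900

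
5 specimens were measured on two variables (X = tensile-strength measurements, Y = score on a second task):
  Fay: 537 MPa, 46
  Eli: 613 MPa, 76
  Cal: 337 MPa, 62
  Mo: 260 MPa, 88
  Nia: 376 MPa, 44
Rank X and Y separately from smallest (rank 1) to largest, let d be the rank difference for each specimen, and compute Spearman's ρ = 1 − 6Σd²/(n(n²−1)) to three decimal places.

-0.300

Ranks of variable 1: 4, 5, 2, 1, 3
Ranks of variable 2: 2, 4, 3, 5, 1
d = r₁ − r₂: 2, 1, -1, -4, 2
d²: 4, 1, 1, 16, 4; Σd² = 26
ρ = 1 − 6·26/(5·24) = 1 − 156/120 = -0.300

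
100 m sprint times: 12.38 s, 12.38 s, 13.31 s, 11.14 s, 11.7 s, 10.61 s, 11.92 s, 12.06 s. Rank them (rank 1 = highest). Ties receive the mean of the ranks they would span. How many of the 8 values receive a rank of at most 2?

1

Sorted (descending): 13.31, 12.38, 12.38, 12.06, 11.92, 11.7, 11.14, 10.61
The 2 values of 12.38 occupy positions 2–3 → average rank (2+3)/2 = 2.5.
Ranks ≤ 2: {1} → 1 value.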